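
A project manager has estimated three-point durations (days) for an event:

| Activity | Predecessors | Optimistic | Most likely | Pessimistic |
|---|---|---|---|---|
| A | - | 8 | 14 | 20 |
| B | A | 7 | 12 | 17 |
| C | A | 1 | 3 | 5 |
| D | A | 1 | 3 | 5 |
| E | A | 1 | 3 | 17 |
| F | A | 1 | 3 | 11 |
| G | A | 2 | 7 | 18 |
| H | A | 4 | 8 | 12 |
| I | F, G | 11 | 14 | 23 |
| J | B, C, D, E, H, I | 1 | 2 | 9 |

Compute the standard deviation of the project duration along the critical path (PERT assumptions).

te_A = (8 + 4·14 + 20)/6 = 84/6 = 14; σ²_A = ((20−8)/6)² = 4.000
te_B = (7 + 4·12 + 17)/6 = 72/6 = 12; σ²_B = ((17−7)/6)² = 2.778
te_C = (1 + 4·3 + 5)/6 = 18/6 = 3; σ²_C = ((5−1)/6)² = 0.444
te_D = (1 + 4·3 + 5)/6 = 18/6 = 3; σ²_D = ((5−1)/6)² = 0.444
te_E = (1 + 4·3 + 17)/6 = 30/6 = 5; σ²_E = ((17−1)/6)² = 7.111
te_F = (1 + 4·3 + 11)/6 = 24/6 = 4; σ²_F = ((11−1)/6)² = 2.778
te_G = (2 + 4·7 + 18)/6 = 48/6 = 8; σ²_G = ((18−2)/6)² = 7.111
te_H = (4 + 4·8 + 12)/6 = 48/6 = 8; σ²_H = ((12−4)/6)² = 1.778
te_I = (11 + 4·14 + 23)/6 = 90/6 = 15; σ²_I = ((23−11)/6)² = 4.000
te_J = (1 + 4·2 + 9)/6 = 18/6 = 3; σ²_J = ((9−1)/6)² = 1.778

Forward pass:
ES_A = 0; EF_A = 14
ES_B = 14; EF_B = 14+12 = 26
ES_C = 14; EF_C = 14+3 = 17
ES_D = 14; EF_D = 14+3 = 17
ES_E = 14; EF_E = 14+5 = 19
ES_F = 14; EF_F = 14+4 = 18
ES_G = 14; EF_G = 14+8 = 22
ES_H = 14; EF_H = 14+8 = 22
ES_I = max(EF_F=18, EF_G=22) = 22; EF_I = 22+15 = 37
ES_J = max(EF_B=26, EF_C=17, EF_D=17, EF_E=19, EF_H=22, EF_I=37) = 37; EF_J = 37+3 = 40
Expected project duration μ = 40 days. Critical path: A → G → I → J.

Variance along critical path = 4.000 + 7.111 + 4.000 + 1.778 = 16.889
σ = √16.889 = 4.110 days

4.11 days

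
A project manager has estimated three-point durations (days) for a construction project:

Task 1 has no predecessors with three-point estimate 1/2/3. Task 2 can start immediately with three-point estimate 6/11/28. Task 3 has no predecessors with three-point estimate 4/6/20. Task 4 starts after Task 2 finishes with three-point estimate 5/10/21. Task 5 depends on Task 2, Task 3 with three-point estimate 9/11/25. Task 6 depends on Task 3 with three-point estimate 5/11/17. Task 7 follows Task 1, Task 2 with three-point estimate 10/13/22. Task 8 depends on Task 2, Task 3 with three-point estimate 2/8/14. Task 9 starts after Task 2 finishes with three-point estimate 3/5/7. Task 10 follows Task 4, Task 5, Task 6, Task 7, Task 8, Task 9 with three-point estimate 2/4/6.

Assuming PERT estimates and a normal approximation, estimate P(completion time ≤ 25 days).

0.078

te_Task 1 = (1 + 4·2 + 3)/6 = 12/6 = 2; σ²_Task 1 = ((3−1)/6)² = 0.111
te_Task 2 = (6 + 4·11 + 28)/6 = 78/6 = 13; σ²_Task 2 = ((28−6)/6)² = 13.444
te_Task 3 = (4 + 4·6 + 20)/6 = 48/6 = 8; σ²_Task 3 = ((20−4)/6)² = 7.111
te_Task 4 = (5 + 4·10 + 21)/6 = 66/6 = 11; σ²_Task 4 = ((21−5)/6)² = 7.111
te_Task 5 = (9 + 4·11 + 25)/6 = 78/6 = 13; σ²_Task 5 = ((25−9)/6)² = 7.111
te_Task 6 = (5 + 4·11 + 17)/6 = 66/6 = 11; σ²_Task 6 = ((17−5)/6)² = 4.000
te_Task 7 = (10 + 4·13 + 22)/6 = 84/6 = 14; σ²_Task 7 = ((22−10)/6)² = 4.000
te_Task 8 = (2 + 4·8 + 14)/6 = 48/6 = 8; σ²_Task 8 = ((14−2)/6)² = 4.000
te_Task 9 = (3 + 4·5 + 7)/6 = 30/6 = 5; σ²_Task 9 = ((7−3)/6)² = 0.444
te_Task 10 = (2 + 4·4 + 6)/6 = 24/6 = 4; σ²_Task 10 = ((6−2)/6)² = 0.444

Forward pass:
ES_Task 1 = 0; EF_Task 1 = 2
ES_Task 2 = 0; EF_Task 2 = 13
ES_Task 3 = 0; EF_Task 3 = 8
ES_Task 4 = 13; EF_Task 4 = 13+11 = 24
ES_Task 5 = max(EF_Task 2=13, EF_Task 3=8) = 13; EF_Task 5 = 13+13 = 26
ES_Task 6 = 8; EF_Task 6 = 8+11 = 19
ES_Task 7 = max(EF_Task 1=2, EF_Task 2=13) = 13; EF_Task 7 = 13+14 = 27
ES_Task 8 = max(EF_Task 2=13, EF_Task 3=8) = 13; EF_Task 8 = 13+8 = 21
ES_Task 9 = 13; EF_Task 9 = 13+5 = 18
ES_Task 10 = max(EF_Task 4=24, EF_Task 5=26, EF_Task 6=19, EF_Task 7=27, EF_Task 8=21, EF_Task 9=18) = 27; EF_Task 10 = 27+4 = 31
Expected project duration μ = 31 days. Critical path: Task 2 → Task 7 → Task 10.

Variance along critical path = 13.444 + 4.000 + 0.444 = 17.889; σ = √17.889 = 4.230 days.
Z = (25 − 31) / 4.230 = -1.419
P(T ≤ 25) = Φ(-1.419) ≈ 0.078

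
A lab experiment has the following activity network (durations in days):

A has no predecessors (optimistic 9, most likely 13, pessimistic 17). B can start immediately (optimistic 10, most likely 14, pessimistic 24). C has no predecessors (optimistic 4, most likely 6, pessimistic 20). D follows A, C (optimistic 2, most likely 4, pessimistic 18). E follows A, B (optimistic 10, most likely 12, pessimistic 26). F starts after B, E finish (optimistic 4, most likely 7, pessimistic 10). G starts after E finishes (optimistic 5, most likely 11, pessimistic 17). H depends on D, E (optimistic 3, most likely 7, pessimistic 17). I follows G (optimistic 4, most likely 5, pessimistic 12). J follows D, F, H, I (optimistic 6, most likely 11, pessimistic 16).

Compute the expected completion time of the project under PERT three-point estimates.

te_A = (9 + 4·13 + 17)/6 = 78/6 = 13
te_B = (10 + 4·14 + 24)/6 = 90/6 = 15
te_C = (4 + 4·6 + 20)/6 = 48/6 = 8
te_D = (2 + 4·4 + 18)/6 = 36/6 = 6
te_E = (10 + 4·12 + 26)/6 = 84/6 = 14
te_F = (4 + 4·7 + 10)/6 = 42/6 = 7
te_G = (5 + 4·11 + 17)/6 = 66/6 = 11
te_H = (3 + 4·7 + 17)/6 = 48/6 = 8
te_I = (4 + 4·5 + 12)/6 = 36/6 = 6
te_J = (6 + 4·11 + 16)/6 = 66/6 = 11

Forward pass:
ES_A = 0; EF_A = 13
ES_B = 0; EF_B = 15
ES_C = 0; EF_C = 8
ES_D = max(EF_A=13, EF_C=8) = 13; EF_D = 13+6 = 19
ES_E = max(EF_A=13, EF_B=15) = 15; EF_E = 15+14 = 29
ES_F = max(EF_B=15, EF_E=29) = 29; EF_F = 29+7 = 36
ES_G = 29; EF_G = 29+11 = 40
ES_H = max(EF_D=19, EF_E=29) = 29; EF_H = 29+8 = 37
ES_I = 40; EF_I = 40+6 = 46
ES_J = max(EF_D=19, EF_F=36, EF_H=37, EF_I=46) = 46; EF_J = 46+11 = 57
Expected project duration μ = 57 days. Critical path: B → E → G → I → J.

57 days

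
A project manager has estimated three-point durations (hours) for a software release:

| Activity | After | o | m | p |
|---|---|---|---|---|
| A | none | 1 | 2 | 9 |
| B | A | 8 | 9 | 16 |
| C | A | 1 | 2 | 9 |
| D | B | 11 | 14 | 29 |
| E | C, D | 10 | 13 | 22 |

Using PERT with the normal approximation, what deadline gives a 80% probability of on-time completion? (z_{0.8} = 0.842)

46.4 hours

te_A = (1 + 4·2 + 9)/6 = 18/6 = 3; σ²_A = ((9−1)/6)² = 1.778
te_B = (8 + 4·9 + 16)/6 = 60/6 = 10; σ²_B = ((16−8)/6)² = 1.778
te_C = (1 + 4·2 + 9)/6 = 18/6 = 3; σ²_C = ((9−1)/6)² = 1.778
te_D = (11 + 4·14 + 29)/6 = 96/6 = 16; σ²_D = ((29−11)/6)² = 9.000
te_E = (10 + 4·13 + 22)/6 = 84/6 = 14; σ²_E = ((22−10)/6)² = 4.000

Forward pass:
ES_A = 0; EF_A = 3
ES_B = 3; EF_B = 3+10 = 13
ES_C = 3; EF_C = 3+3 = 6
ES_D = 13; EF_D = 13+16 = 29
ES_E = max(EF_C=6, EF_D=29) = 29; EF_E = 29+14 = 43
Expected project duration μ = 43 hours. Critical path: A → B → D → E.

Variance along critical path = 1.778 + 1.778 + 9.000 + 4.000 = 16.556; σ = 4.069 hours.
D = μ + z·σ = 43 + 0.842·4.069 = 46.4 hours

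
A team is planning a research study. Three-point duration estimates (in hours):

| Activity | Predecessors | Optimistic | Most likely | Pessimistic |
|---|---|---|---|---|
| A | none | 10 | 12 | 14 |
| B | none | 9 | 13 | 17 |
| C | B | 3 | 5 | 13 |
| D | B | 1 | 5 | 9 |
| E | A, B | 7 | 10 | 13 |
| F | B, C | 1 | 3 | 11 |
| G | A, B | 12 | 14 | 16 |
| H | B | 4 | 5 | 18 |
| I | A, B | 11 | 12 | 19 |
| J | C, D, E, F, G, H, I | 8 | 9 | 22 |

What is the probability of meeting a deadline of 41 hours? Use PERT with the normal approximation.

te_A = (10 + 4·12 + 14)/6 = 72/6 = 12; σ²_A = ((14−10)/6)² = 0.444
te_B = (9 + 4·13 + 17)/6 = 78/6 = 13; σ²_B = ((17−9)/6)² = 1.778
te_C = (3 + 4·5 + 13)/6 = 36/6 = 6; σ²_C = ((13−3)/6)² = 2.778
te_D = (1 + 4·5 + 9)/6 = 30/6 = 5; σ²_D = ((9−1)/6)² = 1.778
te_E = (7 + 4·10 + 13)/6 = 60/6 = 10; σ²_E = ((13−7)/6)² = 1.000
te_F = (1 + 4·3 + 11)/6 = 24/6 = 4; σ²_F = ((11−1)/6)² = 2.778
te_G = (12 + 4·14 + 16)/6 = 84/6 = 14; σ²_G = ((16−12)/6)² = 0.444
te_H = (4 + 4·5 + 18)/6 = 42/6 = 7; σ²_H = ((18−4)/6)² = 5.444
te_I = (11 + 4·12 + 19)/6 = 78/6 = 13; σ²_I = ((19−11)/6)² = 1.778
te_J = (8 + 4·9 + 22)/6 = 66/6 = 11; σ²_J = ((22−8)/6)² = 5.444

Forward pass:
ES_A = 0; EF_A = 12
ES_B = 0; EF_B = 13
ES_C = 13; EF_C = 13+6 = 19
ES_D = 13; EF_D = 13+5 = 18
ES_E = max(EF_A=12, EF_B=13) = 13; EF_E = 13+10 = 23
ES_F = max(EF_B=13, EF_C=19) = 19; EF_F = 19+4 = 23
ES_G = max(EF_A=12, EF_B=13) = 13; EF_G = 13+14 = 27
ES_H = 13; EF_H = 13+7 = 20
ES_I = max(EF_A=12, EF_B=13) = 13; EF_I = 13+13 = 26
ES_J = max(EF_C=19, EF_D=18, EF_E=23, EF_F=23, EF_G=27, EF_H=20, EF_I=26) = 27; EF_J = 27+11 = 38
Expected project duration μ = 38 hours. Critical path: B → G → J.

Variance along critical path = 1.778 + 0.444 + 5.444 = 7.667; σ = √7.667 = 2.769 hours.
Z = (41 − 38) / 2.769 = 1.083
P(T ≤ 41) = Φ(1.083) ≈ 0.861

0.861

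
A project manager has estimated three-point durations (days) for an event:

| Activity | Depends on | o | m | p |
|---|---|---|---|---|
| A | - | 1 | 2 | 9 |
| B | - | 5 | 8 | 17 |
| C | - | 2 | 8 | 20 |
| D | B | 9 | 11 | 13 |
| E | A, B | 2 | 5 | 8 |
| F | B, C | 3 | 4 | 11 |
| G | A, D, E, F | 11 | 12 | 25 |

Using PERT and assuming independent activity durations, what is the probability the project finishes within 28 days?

0.028

te_A = (1 + 4·2 + 9)/6 = 18/6 = 3; σ²_A = ((9−1)/6)² = 1.778
te_B = (5 + 4·8 + 17)/6 = 54/6 = 9; σ²_B = ((17−5)/6)² = 4.000
te_C = (2 + 4·8 + 20)/6 = 54/6 = 9; σ²_C = ((20−2)/6)² = 9.000
te_D = (9 + 4·11 + 13)/6 = 66/6 = 11; σ²_D = ((13−9)/6)² = 0.444
te_E = (2 + 4·5 + 8)/6 = 30/6 = 5; σ²_E = ((8−2)/6)² = 1.000
te_F = (3 + 4·4 + 11)/6 = 30/6 = 5; σ²_F = ((11−3)/6)² = 1.778
te_G = (11 + 4·12 + 25)/6 = 84/6 = 14; σ²_G = ((25−11)/6)² = 5.444

Forward pass:
ES_A = 0; EF_A = 3
ES_B = 0; EF_B = 9
ES_C = 0; EF_C = 9
ES_D = 9; EF_D = 9+11 = 20
ES_E = max(EF_A=3, EF_B=9) = 9; EF_E = 9+5 = 14
ES_F = max(EF_B=9, EF_C=9) = 9; EF_F = 9+5 = 14
ES_G = max(EF_A=3, EF_D=20, EF_E=14, EF_F=14) = 20; EF_G = 20+14 = 34
Expected project duration μ = 34 days. Critical path: B → D → G.

Variance along critical path = 4.000 + 0.444 + 5.444 = 9.889; σ = √9.889 = 3.145 days.
Z = (28 − 34) / 3.145 = -1.908
P(T ≤ 28) = Φ(-1.908) ≈ 0.028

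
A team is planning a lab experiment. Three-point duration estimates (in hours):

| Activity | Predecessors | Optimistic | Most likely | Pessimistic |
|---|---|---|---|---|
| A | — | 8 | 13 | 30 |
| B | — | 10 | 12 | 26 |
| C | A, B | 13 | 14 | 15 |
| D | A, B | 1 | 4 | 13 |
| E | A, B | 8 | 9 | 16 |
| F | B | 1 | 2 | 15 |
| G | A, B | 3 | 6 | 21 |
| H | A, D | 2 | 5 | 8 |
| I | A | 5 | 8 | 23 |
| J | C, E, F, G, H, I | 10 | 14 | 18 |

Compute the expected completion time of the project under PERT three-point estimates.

43 hours

te_A = (8 + 4·13 + 30)/6 = 90/6 = 15
te_B = (10 + 4·12 + 26)/6 = 84/6 = 14
te_C = (13 + 4·14 + 15)/6 = 84/6 = 14
te_D = (1 + 4·4 + 13)/6 = 30/6 = 5
te_E = (8 + 4·9 + 16)/6 = 60/6 = 10
te_F = (1 + 4·2 + 15)/6 = 24/6 = 4
te_G = (3 + 4·6 + 21)/6 = 48/6 = 8
te_H = (2 + 4·5 + 8)/6 = 30/6 = 5
te_I = (5 + 4·8 + 23)/6 = 60/6 = 10
te_J = (10 + 4·14 + 18)/6 = 84/6 = 14

Forward pass:
ES_A = 0; EF_A = 15
ES_B = 0; EF_B = 14
ES_C = max(EF_A=15, EF_B=14) = 15; EF_C = 15+14 = 29
ES_D = max(EF_A=15, EF_B=14) = 15; EF_D = 15+5 = 20
ES_E = max(EF_A=15, EF_B=14) = 15; EF_E = 15+10 = 25
ES_F = 14; EF_F = 14+4 = 18
ES_G = max(EF_A=15, EF_B=14) = 15; EF_G = 15+8 = 23
ES_H = max(EF_A=15, EF_D=20) = 20; EF_H = 20+5 = 25
ES_I = 15; EF_I = 15+10 = 25
ES_J = max(EF_C=29, EF_E=25, EF_F=18, EF_G=23, EF_H=25, EF_I=25) = 29; EF_J = 29+14 = 43
Expected project duration μ = 43 hours. Critical path: A → C → J.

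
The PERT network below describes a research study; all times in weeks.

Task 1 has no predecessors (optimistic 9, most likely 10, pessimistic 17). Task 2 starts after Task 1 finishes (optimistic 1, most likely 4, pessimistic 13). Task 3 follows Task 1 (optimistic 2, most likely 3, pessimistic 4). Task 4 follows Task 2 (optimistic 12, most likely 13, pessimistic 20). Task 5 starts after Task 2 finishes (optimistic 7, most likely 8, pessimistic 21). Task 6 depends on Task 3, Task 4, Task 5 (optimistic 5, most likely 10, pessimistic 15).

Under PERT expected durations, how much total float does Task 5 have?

te_Task 1 = (9 + 4·10 + 17)/6 = 66/6 = 11
te_Task 2 = (1 + 4·4 + 13)/6 = 30/6 = 5
te_Task 3 = (2 + 4·3 + 4)/6 = 18/6 = 3
te_Task 4 = (12 + 4·13 + 20)/6 = 84/6 = 14
te_Task 5 = (7 + 4·8 + 21)/6 = 60/6 = 10
te_Task 6 = (5 + 4·10 + 15)/6 = 60/6 = 10

Forward pass:
ES_Task 1 = 0; EF_Task 1 = 11
ES_Task 2 = 11; EF_Task 2 = 11+5 = 16
ES_Task 3 = 11; EF_Task 3 = 11+3 = 14
ES_Task 4 = 16; EF_Task 4 = 16+14 = 30
ES_Task 5 = 16; EF_Task 5 = 16+10 = 26
ES_Task 6 = max(EF_Task 3=14, EF_Task 4=30, EF_Task 5=26) = 30; EF_Task 6 = 30+10 = 40
Expected project duration μ = 40 weeks. Critical path: Task 1 → Task 2 → Task 4 → Task 6.

Backward pass:
LF_Task 6 = 40; LS_Task 6 = 40−10 = 30
LF_Task 5 = LS_Task 6 = 30; LS_Task 5 = 30−10 = 20
LF_Task 4 = LS_Task 6 = 30; LS_Task 4 = 30−14 = 16
LF_Task 3 = LS_Task 6 = 30; LS_Task 3 = 30−3 = 27
LF_Task 2 = min(LS_Task 4=16, LS_Task 5=20) = 16; LS_Task 2 = 16−5 = 11
LF_Task 1 = min(LS_Task 2=11, LS_Task 3=27) = 11; LS_Task 1 = 11−11 = 0
Slack_Task 5 = LS_Task 5 − ES_Task 5 = 20 − 16 = 4

4 weeks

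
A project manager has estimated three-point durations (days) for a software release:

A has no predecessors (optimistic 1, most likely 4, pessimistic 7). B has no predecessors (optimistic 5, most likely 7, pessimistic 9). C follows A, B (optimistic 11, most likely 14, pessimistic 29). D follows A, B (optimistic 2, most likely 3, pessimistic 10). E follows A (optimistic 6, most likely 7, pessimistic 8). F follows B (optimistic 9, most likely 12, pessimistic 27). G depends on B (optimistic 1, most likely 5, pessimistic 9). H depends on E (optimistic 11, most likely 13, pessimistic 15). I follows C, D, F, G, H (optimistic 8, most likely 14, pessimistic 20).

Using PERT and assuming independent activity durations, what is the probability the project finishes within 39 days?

0.664

te_A = (1 + 4·4 + 7)/6 = 24/6 = 4; σ²_A = ((7−1)/6)² = 1.000
te_B = (5 + 4·7 + 9)/6 = 42/6 = 7; σ²_B = ((9−5)/6)² = 0.444
te_C = (11 + 4·14 + 29)/6 = 96/6 = 16; σ²_C = ((29−11)/6)² = 9.000
te_D = (2 + 4·3 + 10)/6 = 24/6 = 4; σ²_D = ((10−2)/6)² = 1.778
te_E = (6 + 4·7 + 8)/6 = 42/6 = 7; σ²_E = ((8−6)/6)² = 0.111
te_F = (9 + 4·12 + 27)/6 = 84/6 = 14; σ²_F = ((27−9)/6)² = 9.000
te_G = (1 + 4·5 + 9)/6 = 30/6 = 5; σ²_G = ((9−1)/6)² = 1.778
te_H = (11 + 4·13 + 15)/6 = 78/6 = 13; σ²_H = ((15−11)/6)² = 0.444
te_I = (8 + 4·14 + 20)/6 = 84/6 = 14; σ²_I = ((20−8)/6)² = 4.000

Forward pass:
ES_A = 0; EF_A = 4
ES_B = 0; EF_B = 7
ES_C = max(EF_A=4, EF_B=7) = 7; EF_C = 7+16 = 23
ES_D = max(EF_A=4, EF_B=7) = 7; EF_D = 7+4 = 11
ES_E = 4; EF_E = 4+7 = 11
ES_F = 7; EF_F = 7+14 = 21
ES_G = 7; EF_G = 7+5 = 12
ES_H = 11; EF_H = 11+13 = 24
ES_I = max(EF_C=23, EF_D=11, EF_F=21, EF_G=12, EF_H=24) = 24; EF_I = 24+14 = 38
Expected project duration μ = 38 days. Critical path: A → E → H → I.

Variance along critical path = 1.000 + 0.111 + 0.444 + 4.000 = 5.556; σ = √5.556 = 2.357 days.
Z = (39 − 38) / 2.357 = 0.424
P(T ≤ 39) = Φ(0.424) ≈ 0.664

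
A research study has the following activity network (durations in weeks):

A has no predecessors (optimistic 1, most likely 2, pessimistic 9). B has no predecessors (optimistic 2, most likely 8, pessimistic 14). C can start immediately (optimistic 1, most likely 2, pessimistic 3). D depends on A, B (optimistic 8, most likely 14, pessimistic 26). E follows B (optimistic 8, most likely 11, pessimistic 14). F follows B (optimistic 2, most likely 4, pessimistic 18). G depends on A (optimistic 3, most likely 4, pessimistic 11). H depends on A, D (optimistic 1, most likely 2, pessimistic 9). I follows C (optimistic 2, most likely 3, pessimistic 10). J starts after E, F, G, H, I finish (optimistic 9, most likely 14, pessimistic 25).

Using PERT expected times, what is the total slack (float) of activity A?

5 weeks

te_A = (1 + 4·2 + 9)/6 = 18/6 = 3
te_B = (2 + 4·8 + 14)/6 = 48/6 = 8
te_C = (1 + 4·2 + 3)/6 = 12/6 = 2
te_D = (8 + 4·14 + 26)/6 = 90/6 = 15
te_E = (8 + 4·11 + 14)/6 = 66/6 = 11
te_F = (2 + 4·4 + 18)/6 = 36/6 = 6
te_G = (3 + 4·4 + 11)/6 = 30/6 = 5
te_H = (1 + 4·2 + 9)/6 = 18/6 = 3
te_I = (2 + 4·3 + 10)/6 = 24/6 = 4
te_J = (9 + 4·14 + 25)/6 = 90/6 = 15

Forward pass:
ES_A = 0; EF_A = 3
ES_B = 0; EF_B = 8
ES_C = 0; EF_C = 2
ES_D = max(EF_A=3, EF_B=8) = 8; EF_D = 8+15 = 23
ES_E = 8; EF_E = 8+11 = 19
ES_F = 8; EF_F = 8+6 = 14
ES_G = 3; EF_G = 3+5 = 8
ES_H = max(EF_A=3, EF_D=23) = 23; EF_H = 23+3 = 26
ES_I = 2; EF_I = 2+4 = 6
ES_J = max(EF_E=19, EF_F=14, EF_G=8, EF_H=26, EF_I=6) = 26; EF_J = 26+15 = 41
Expected project duration μ = 41 weeks. Critical path: B → D → H → J.

Backward pass:
LF_J = 41; LS_J = 41−15 = 26
LF_I = LS_J = 26; LS_I = 26−4 = 22
LF_H = LS_J = 26; LS_H = 26−3 = 23
LF_G = LS_J = 26; LS_G = 26−5 = 21
LF_F = LS_J = 26; LS_F = 26−6 = 20
LF_E = LS_J = 26; LS_E = 26−11 = 15
LF_D = LS_H = 23; LS_D = 23−15 = 8
LF_C = LS_I = 22; LS_C = 22−2 = 20
LF_B = min(LS_D=8, LS_E=15, LS_F=20) = 8; LS_B = 8−8 = 0
LF_A = min(LS_D=8, LS_G=21, LS_H=23) = 8; LS_A = 8−3 = 5
Slack_A = LS_A − ES_A = 5 − 0 = 5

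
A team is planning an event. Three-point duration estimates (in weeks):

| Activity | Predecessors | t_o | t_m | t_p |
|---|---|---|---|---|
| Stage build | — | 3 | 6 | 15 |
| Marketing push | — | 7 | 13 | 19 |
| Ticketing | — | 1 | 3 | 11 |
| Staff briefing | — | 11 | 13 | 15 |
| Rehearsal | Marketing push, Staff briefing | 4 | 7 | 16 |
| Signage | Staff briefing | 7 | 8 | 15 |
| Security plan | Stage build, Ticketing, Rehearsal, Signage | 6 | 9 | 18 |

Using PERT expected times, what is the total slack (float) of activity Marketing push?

te_Stage build = (3 + 4·6 + 15)/6 = 42/6 = 7
te_Marketing push = (7 + 4·13 + 19)/6 = 78/6 = 13
te_Ticketing = (1 + 4·3 + 11)/6 = 24/6 = 4
te_Staff briefing = (11 + 4·13 + 15)/6 = 78/6 = 13
te_Rehearsal = (4 + 4·7 + 16)/6 = 48/6 = 8
te_Signage = (7 + 4·8 + 15)/6 = 54/6 = 9
te_Security plan = (6 + 4·9 + 18)/6 = 60/6 = 10

Forward pass:
ES_Stage build = 0; EF_Stage build = 7
ES_Marketing push = 0; EF_Marketing push = 13
ES_Ticketing = 0; EF_Ticketing = 4
ES_Staff briefing = 0; EF_Staff briefing = 13
ES_Rehearsal = max(EF_Marketing push=13, EF_Staff briefing=13) = 13; EF_Rehearsal = 13+8 = 21
ES_Signage = 13; EF_Signage = 13+9 = 22
ES_Security plan = max(EF_Stage build=7, EF_Ticketing=4, EF_Rehearsal=21, EF_Signage=22) = 22; EF_Security plan = 22+10 = 32
Expected project duration μ = 32 weeks. Critical path: Staff briefing → Signage → Security plan.

Backward pass:
LF_Security plan = 32; LS_Security plan = 32−10 = 22
LF_Signage = LS_Security plan = 22; LS_Signage = 22−9 = 13
LF_Rehearsal = LS_Security plan = 22; LS_Rehearsal = 22−8 = 14
LF_Staff briefing = min(LS_Rehearsal=14, LS_Signage=13) = 13; LS_Staff briefing = 13−13 = 0
LF_Ticketing = LS_Security plan = 22; LS_Ticketing = 22−4 = 18
LF_Marketing push = LS_Rehearsal = 14; LS_Marketing push = 14−13 = 1
LF_Stage build = LS_Security plan = 22; LS_Stage build = 22−7 = 15
Slack_Marketing push = LS_Marketing push − ES_Marketing push = 1 − 0 = 1

1 weeks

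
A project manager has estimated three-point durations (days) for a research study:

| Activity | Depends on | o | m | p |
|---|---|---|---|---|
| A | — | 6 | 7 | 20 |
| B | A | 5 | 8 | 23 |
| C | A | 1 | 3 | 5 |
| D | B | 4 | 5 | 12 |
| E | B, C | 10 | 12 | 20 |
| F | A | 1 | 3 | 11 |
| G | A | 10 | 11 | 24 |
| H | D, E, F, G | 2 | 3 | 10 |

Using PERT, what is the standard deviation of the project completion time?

te_A = (6 + 4·7 + 20)/6 = 54/6 = 9; σ²_A = ((20−6)/6)² = 5.444
te_B = (5 + 4·8 + 23)/6 = 60/6 = 10; σ²_B = ((23−5)/6)² = 9.000
te_C = (1 + 4·3 + 5)/6 = 18/6 = 3; σ²_C = ((5−1)/6)² = 0.444
te_D = (4 + 4·5 + 12)/6 = 36/6 = 6; σ²_D = ((12−4)/6)² = 1.778
te_E = (10 + 4·12 + 20)/6 = 78/6 = 13; σ²_E = ((20−10)/6)² = 2.778
te_F = (1 + 4·3 + 11)/6 = 24/6 = 4; σ²_F = ((11−1)/6)² = 2.778
te_G = (10 + 4·11 + 24)/6 = 78/6 = 13; σ²_G = ((24−10)/6)² = 5.444
te_H = (2 + 4·3 + 10)/6 = 24/6 = 4; σ²_H = ((10−2)/6)² = 1.778

Forward pass:
ES_A = 0; EF_A = 9
ES_B = 9; EF_B = 9+10 = 19
ES_C = 9; EF_C = 9+3 = 12
ES_D = 19; EF_D = 19+6 = 25
ES_E = max(EF_B=19, EF_C=12) = 19; EF_E = 19+13 = 32
ES_F = 9; EF_F = 9+4 = 13
ES_G = 9; EF_G = 9+13 = 22
ES_H = max(EF_D=25, EF_E=32, EF_F=13, EF_G=22) = 32; EF_H = 32+4 = 36
Expected project duration μ = 36 days. Critical path: A → B → E → H.

Variance along critical path = 5.444 + 9.000 + 2.778 + 1.778 = 19.000
σ = √19.000 = 4.359 days

4.36 days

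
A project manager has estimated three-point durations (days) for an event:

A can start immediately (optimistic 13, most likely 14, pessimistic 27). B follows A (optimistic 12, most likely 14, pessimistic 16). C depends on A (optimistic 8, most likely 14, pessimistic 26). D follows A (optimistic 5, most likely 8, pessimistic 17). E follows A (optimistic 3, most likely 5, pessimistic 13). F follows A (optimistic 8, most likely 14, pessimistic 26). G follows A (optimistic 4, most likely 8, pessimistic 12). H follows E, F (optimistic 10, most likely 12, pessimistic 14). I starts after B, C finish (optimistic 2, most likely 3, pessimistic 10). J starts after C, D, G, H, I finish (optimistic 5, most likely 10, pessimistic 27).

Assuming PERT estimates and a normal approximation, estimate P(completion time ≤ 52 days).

0.287

te_A = (13 + 4·14 + 27)/6 = 96/6 = 16; σ²_A = ((27−13)/6)² = 5.444
te_B = (12 + 4·14 + 16)/6 = 84/6 = 14; σ²_B = ((16−12)/6)² = 0.444
te_C = (8 + 4·14 + 26)/6 = 90/6 = 15; σ²_C = ((26−8)/6)² = 9.000
te_D = (5 + 4·8 + 17)/6 = 54/6 = 9; σ²_D = ((17−5)/6)² = 4.000
te_E = (3 + 4·5 + 13)/6 = 36/6 = 6; σ²_E = ((13−3)/6)² = 2.778
te_F = (8 + 4·14 + 26)/6 = 90/6 = 15; σ²_F = ((26−8)/6)² = 9.000
te_G = (4 + 4·8 + 12)/6 = 48/6 = 8; σ²_G = ((12−4)/6)² = 1.778
te_H = (10 + 4·12 + 14)/6 = 72/6 = 12; σ²_H = ((14−10)/6)² = 0.444
te_I = (2 + 4·3 + 10)/6 = 24/6 = 4; σ²_I = ((10−2)/6)² = 1.778
te_J = (5 + 4·10 + 27)/6 = 72/6 = 12; σ²_J = ((27−5)/6)² = 13.444

Forward pass:
ES_A = 0; EF_A = 16
ES_B = 16; EF_B = 16+14 = 30
ES_C = 16; EF_C = 16+15 = 31
ES_D = 16; EF_D = 16+9 = 25
ES_E = 16; EF_E = 16+6 = 22
ES_F = 16; EF_F = 16+15 = 31
ES_G = 16; EF_G = 16+8 = 24
ES_H = max(EF_E=22, EF_F=31) = 31; EF_H = 31+12 = 43
ES_I = max(EF_B=30, EF_C=31) = 31; EF_I = 31+4 = 35
ES_J = max(EF_C=31, EF_D=25, EF_G=24, EF_H=43, EF_I=35) = 43; EF_J = 43+12 = 55
Expected project duration μ = 55 days. Critical path: A → F → H → J.

Variance along critical path = 5.444 + 9.000 + 0.444 + 13.444 = 28.333; σ = √28.333 = 5.323 days.
Z = (52 − 55) / 5.323 = -0.564
P(T ≤ 52) = Φ(-0.564) ≈ 0.287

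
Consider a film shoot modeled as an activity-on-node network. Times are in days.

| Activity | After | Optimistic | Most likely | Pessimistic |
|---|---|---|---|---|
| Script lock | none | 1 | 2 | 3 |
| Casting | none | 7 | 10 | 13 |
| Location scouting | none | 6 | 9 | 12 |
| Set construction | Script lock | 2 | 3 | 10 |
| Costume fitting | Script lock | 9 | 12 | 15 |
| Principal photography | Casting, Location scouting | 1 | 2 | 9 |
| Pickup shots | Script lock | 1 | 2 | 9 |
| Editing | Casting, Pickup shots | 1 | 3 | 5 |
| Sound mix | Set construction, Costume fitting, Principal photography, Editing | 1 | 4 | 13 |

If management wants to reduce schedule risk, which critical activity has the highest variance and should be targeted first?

Sound mix

te_Script lock = (1 + 4·2 + 3)/6 = 12/6 = 2; σ²_Script lock = ((3−1)/6)² = 0.111
te_Casting = (7 + 4·10 + 13)/6 = 60/6 = 10; σ²_Casting = ((13−7)/6)² = 1.000
te_Location scouting = (6 + 4·9 + 12)/6 = 54/6 = 9; σ²_Location scouting = ((12−6)/6)² = 1.000
te_Set construction = (2 + 4·3 + 10)/6 = 24/6 = 4; σ²_Set construction = ((10−2)/6)² = 1.778
te_Costume fitting = (9 + 4·12 + 15)/6 = 72/6 = 12; σ²_Costume fitting = ((15−9)/6)² = 1.000
te_Principal photography = (1 + 4·2 + 9)/6 = 18/6 = 3; σ²_Principal photography = ((9−1)/6)² = 1.778
te_Pickup shots = (1 + 4·2 + 9)/6 = 18/6 = 3; σ²_Pickup shots = ((9−1)/6)² = 1.778
te_Editing = (1 + 4·3 + 5)/6 = 18/6 = 3; σ²_Editing = ((5−1)/6)² = 0.444
te_Sound mix = (1 + 4·4 + 13)/6 = 30/6 = 5; σ²_Sound mix = ((13−1)/6)² = 4.000

Forward pass:
ES_Script lock = 0; EF_Script lock = 2
ES_Casting = 0; EF_Casting = 10
ES_Location scouting = 0; EF_Location scouting = 9
ES_Set construction = 2; EF_Set construction = 2+4 = 6
ES_Costume fitting = 2; EF_Costume fitting = 2+12 = 14
ES_Principal photography = max(EF_Casting=10, EF_Location scouting=9) = 10; EF_Principal photography = 10+3 = 13
ES_Pickup shots = 2; EF_Pickup shots = 2+3 = 5
ES_Editing = max(EF_Casting=10, EF_Pickup shots=5) = 10; EF_Editing = 10+3 = 13
ES_Sound mix = max(EF_Set construction=6, EF_Costume fitting=14, EF_Principal photography=13, EF_Editing=13) = 14; EF_Sound mix = 14+5 = 19
Expected project duration μ = 19 days. Critical path: Script lock → Costume fitting → Sound mix.

Variances on critical path: σ²_Script lock=0.111, σ²_Costume fitting=1.000, σ²_Sound mix=4.000.
Largest is σ²_Sound mix = 4.000.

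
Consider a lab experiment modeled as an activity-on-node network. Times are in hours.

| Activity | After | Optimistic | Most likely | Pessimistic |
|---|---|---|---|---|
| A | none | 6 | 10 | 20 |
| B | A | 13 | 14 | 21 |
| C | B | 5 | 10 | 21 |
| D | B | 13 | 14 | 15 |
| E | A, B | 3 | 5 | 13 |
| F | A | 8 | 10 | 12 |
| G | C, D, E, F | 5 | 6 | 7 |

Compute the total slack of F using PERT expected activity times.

te_A = (6 + 4·10 + 20)/6 = 66/6 = 11
te_B = (13 + 4·14 + 21)/6 = 90/6 = 15
te_C = (5 + 4·10 + 21)/6 = 66/6 = 11
te_D = (13 + 4·14 + 15)/6 = 84/6 = 14
te_E = (3 + 4·5 + 13)/6 = 36/6 = 6
te_F = (8 + 4·10 + 12)/6 = 60/6 = 10
te_G = (5 + 4·6 + 7)/6 = 36/6 = 6

Forward pass:
ES_A = 0; EF_A = 11
ES_B = 11; EF_B = 11+15 = 26
ES_C = 26; EF_C = 26+11 = 37
ES_D = 26; EF_D = 26+14 = 40
ES_E = max(EF_A=11, EF_B=26) = 26; EF_E = 26+6 = 32
ES_F = 11; EF_F = 11+10 = 21
ES_G = max(EF_C=37, EF_D=40, EF_E=32, EF_F=21) = 40; EF_G = 40+6 = 46
Expected project duration μ = 46 hours. Critical path: A → B → D → G.

Backward pass:
LF_G = 46; LS_G = 46−6 = 40
LF_F = LS_G = 40; LS_F = 40−10 = 30
LF_E = LS_G = 40; LS_E = 40−6 = 34
LF_D = LS_G = 40; LS_D = 40−14 = 26
LF_C = LS_G = 40; LS_C = 40−11 = 29
LF_B = min(LS_C=29, LS_D=26, LS_E=34) = 26; LS_B = 26−15 = 11
LF_A = min(LS_B=11, LS_E=34, LS_F=30) = 11; LS_A = 11−11 = 0
Slack_F = LS_F − ES_F = 30 − 11 = 19

19 hours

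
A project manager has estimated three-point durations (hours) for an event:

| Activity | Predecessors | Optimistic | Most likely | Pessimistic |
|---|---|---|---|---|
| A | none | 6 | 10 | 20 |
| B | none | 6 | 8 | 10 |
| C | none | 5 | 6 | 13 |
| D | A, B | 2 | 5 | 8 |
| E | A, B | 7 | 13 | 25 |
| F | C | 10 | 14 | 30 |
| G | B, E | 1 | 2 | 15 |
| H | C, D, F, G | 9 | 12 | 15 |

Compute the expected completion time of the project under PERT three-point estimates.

41 hours

te_A = (6 + 4·10 + 20)/6 = 66/6 = 11
te_B = (6 + 4·8 + 10)/6 = 48/6 = 8
te_C = (5 + 4·6 + 13)/6 = 42/6 = 7
te_D = (2 + 4·5 + 8)/6 = 30/6 = 5
te_E = (7 + 4·13 + 25)/6 = 84/6 = 14
te_F = (10 + 4·14 + 30)/6 = 96/6 = 16
te_G = (1 + 4·2 + 15)/6 = 24/6 = 4
te_H = (9 + 4·12 + 15)/6 = 72/6 = 12

Forward pass:
ES_A = 0; EF_A = 11
ES_B = 0; EF_B = 8
ES_C = 0; EF_C = 7
ES_D = max(EF_A=11, EF_B=8) = 11; EF_D = 11+5 = 16
ES_E = max(EF_A=11, EF_B=8) = 11; EF_E = 11+14 = 25
ES_F = 7; EF_F = 7+16 = 23
ES_G = max(EF_B=8, EF_E=25) = 25; EF_G = 25+4 = 29
ES_H = max(EF_C=7, EF_D=16, EF_F=23, EF_G=29) = 29; EF_H = 29+12 = 41
Expected project duration μ = 41 hours. Critical path: A → E → G → H.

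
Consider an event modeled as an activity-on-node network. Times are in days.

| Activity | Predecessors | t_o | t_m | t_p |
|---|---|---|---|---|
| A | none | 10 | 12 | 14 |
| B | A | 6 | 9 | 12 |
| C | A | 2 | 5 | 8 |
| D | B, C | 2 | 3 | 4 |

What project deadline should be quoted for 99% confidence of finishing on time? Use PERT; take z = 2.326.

26.9 days

te_A = (10 + 4·12 + 14)/6 = 72/6 = 12; σ²_A = ((14−10)/6)² = 0.444
te_B = (6 + 4·9 + 12)/6 = 54/6 = 9; σ²_B = ((12−6)/6)² = 1.000
te_C = (2 + 4·5 + 8)/6 = 30/6 = 5; σ²_C = ((8−2)/6)² = 1.000
te_D = (2 + 4·3 + 4)/6 = 18/6 = 3; σ²_D = ((4−2)/6)² = 0.111

Forward pass:
ES_A = 0; EF_A = 12
ES_B = 12; EF_B = 12+9 = 21
ES_C = 12; EF_C = 12+5 = 17
ES_D = max(EF_B=21, EF_C=17) = 21; EF_D = 21+3 = 24
Expected project duration μ = 24 days. Critical path: A → B → D.

Variance along critical path = 0.444 + 1.000 + 0.111 = 1.556; σ = 1.247 days.
D = μ + z·σ = 24 + 2.326·1.247 = 26.9 days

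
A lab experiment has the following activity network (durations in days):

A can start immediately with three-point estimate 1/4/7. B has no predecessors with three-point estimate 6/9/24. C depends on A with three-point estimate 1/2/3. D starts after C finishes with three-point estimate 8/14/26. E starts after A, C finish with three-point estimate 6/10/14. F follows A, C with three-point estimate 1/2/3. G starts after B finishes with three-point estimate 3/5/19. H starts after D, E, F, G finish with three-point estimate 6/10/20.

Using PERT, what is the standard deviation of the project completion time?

3.94 days

te_A = (1 + 4·4 + 7)/6 = 24/6 = 4; σ²_A = ((7−1)/6)² = 1.000
te_B = (6 + 4·9 + 24)/6 = 66/6 = 11; σ²_B = ((24−6)/6)² = 9.000
te_C = (1 + 4·2 + 3)/6 = 12/6 = 2; σ²_C = ((3−1)/6)² = 0.111
te_D = (8 + 4·14 + 26)/6 = 90/6 = 15; σ²_D = ((26−8)/6)² = 9.000
te_E = (6 + 4·10 + 14)/6 = 60/6 = 10; σ²_E = ((14−6)/6)² = 1.778
te_F = (1 + 4·2 + 3)/6 = 12/6 = 2; σ²_F = ((3−1)/6)² = 0.111
te_G = (3 + 4·5 + 19)/6 = 42/6 = 7; σ²_G = ((19−3)/6)² = 7.111
te_H = (6 + 4·10 + 20)/6 = 66/6 = 11; σ²_H = ((20−6)/6)² = 5.444

Forward pass:
ES_A = 0; EF_A = 4
ES_B = 0; EF_B = 11
ES_C = 4; EF_C = 4+2 = 6
ES_D = 6; EF_D = 6+15 = 21
ES_E = max(EF_A=4, EF_C=6) = 6; EF_E = 6+10 = 16
ES_F = max(EF_A=4, EF_C=6) = 6; EF_F = 6+2 = 8
ES_G = 11; EF_G = 11+7 = 18
ES_H = max(EF_D=21, EF_E=16, EF_F=8, EF_G=18) = 21; EF_H = 21+11 = 32
Expected project duration μ = 32 days. Critical path: A → C → D → H.

Variance along critical path = 1.000 + 0.111 + 9.000 + 5.444 = 15.556
σ = √15.556 = 3.944 days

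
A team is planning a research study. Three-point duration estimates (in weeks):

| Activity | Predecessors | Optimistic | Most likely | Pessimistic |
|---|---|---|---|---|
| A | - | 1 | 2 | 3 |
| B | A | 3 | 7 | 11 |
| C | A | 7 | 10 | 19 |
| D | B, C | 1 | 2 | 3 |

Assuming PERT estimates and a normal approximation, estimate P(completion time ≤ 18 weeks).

te_A = (1 + 4·2 + 3)/6 = 12/6 = 2; σ²_A = ((3−1)/6)² = 0.111
te_B = (3 + 4·7 + 11)/6 = 42/6 = 7; σ²_B = ((11−3)/6)² = 1.778
te_C = (7 + 4·10 + 19)/6 = 66/6 = 11; σ²_C = ((19−7)/6)² = 4.000
te_D = (1 + 4·2 + 3)/6 = 12/6 = 2; σ²_D = ((3−1)/6)² = 0.111

Forward pass:
ES_A = 0; EF_A = 2
ES_B = 2; EF_B = 2+7 = 9
ES_C = 2; EF_C = 2+11 = 13
ES_D = max(EF_B=9, EF_C=13) = 13; EF_D = 13+2 = 15
Expected project duration μ = 15 weeks. Critical path: A → C → D.

Variance along critical path = 0.111 + 4.000 + 0.111 = 4.222; σ = √4.222 = 2.055 weeks.
Z = (18 − 15) / 2.055 = 1.460
P(T ≤ 18) = Φ(1.460) ≈ 0.928

0.928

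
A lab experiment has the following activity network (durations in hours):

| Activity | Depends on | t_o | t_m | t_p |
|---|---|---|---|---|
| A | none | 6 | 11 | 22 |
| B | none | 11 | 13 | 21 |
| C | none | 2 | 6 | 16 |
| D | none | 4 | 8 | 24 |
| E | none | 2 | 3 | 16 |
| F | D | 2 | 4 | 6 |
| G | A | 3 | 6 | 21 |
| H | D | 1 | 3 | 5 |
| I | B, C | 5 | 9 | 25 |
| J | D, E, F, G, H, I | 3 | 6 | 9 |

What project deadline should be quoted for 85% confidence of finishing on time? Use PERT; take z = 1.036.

te_A = (6 + 4·11 + 22)/6 = 72/6 = 12; σ²_A = ((22−6)/6)² = 7.111
te_B = (11 + 4·13 + 21)/6 = 84/6 = 14; σ²_B = ((21−11)/6)² = 2.778
te_C = (2 + 4·6 + 16)/6 = 42/6 = 7; σ²_C = ((16−2)/6)² = 5.444
te_D = (4 + 4·8 + 24)/6 = 60/6 = 10; σ²_D = ((24−4)/6)² = 11.111
te_E = (2 + 4·3 + 16)/6 = 30/6 = 5; σ²_E = ((16−2)/6)² = 5.444
te_F = (2 + 4·4 + 6)/6 = 24/6 = 4; σ²_F = ((6−2)/6)² = 0.444
te_G = (3 + 4·6 + 21)/6 = 48/6 = 8; σ²_G = ((21−3)/6)² = 9.000
te_H = (1 + 4·3 + 5)/6 = 18/6 = 3; σ²_H = ((5−1)/6)² = 0.444
te_I = (5 + 4·9 + 25)/6 = 66/6 = 11; σ²_I = ((25−5)/6)² = 11.111
te_J = (3 + 4·6 + 9)/6 = 36/6 = 6; σ²_J = ((9−3)/6)² = 1.000

Forward pass:
ES_A = 0; EF_A = 12
ES_B = 0; EF_B = 14
ES_C = 0; EF_C = 7
ES_D = 0; EF_D = 10
ES_E = 0; EF_E = 5
ES_F = 10; EF_F = 10+4 = 14
ES_G = 12; EF_G = 12+8 = 20
ES_H = 10; EF_H = 10+3 = 13
ES_I = max(EF_B=14, EF_C=7) = 14; EF_I = 14+11 = 25
ES_J = max(EF_D=10, EF_E=5, EF_F=14, EF_G=20, EF_H=13, EF_I=25) = 25; EF_J = 25+6 = 31
Expected project duration μ = 31 hours. Critical path: B → I → J.

Variance along critical path = 2.778 + 11.111 + 1.000 = 14.889; σ = 3.859 hours.
D = μ + z·σ = 31 + 1.036·3.859 = 35.0 hours

35.0 hours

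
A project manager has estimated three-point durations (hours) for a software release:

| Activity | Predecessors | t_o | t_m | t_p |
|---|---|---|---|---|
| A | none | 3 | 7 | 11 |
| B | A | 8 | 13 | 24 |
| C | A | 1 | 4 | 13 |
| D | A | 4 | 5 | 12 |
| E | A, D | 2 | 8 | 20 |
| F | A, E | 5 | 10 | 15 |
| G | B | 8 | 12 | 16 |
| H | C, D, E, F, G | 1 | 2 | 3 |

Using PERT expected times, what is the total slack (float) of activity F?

1 hours

te_A = (3 + 4·7 + 11)/6 = 42/6 = 7
te_B = (8 + 4·13 + 24)/6 = 84/6 = 14
te_C = (1 + 4·4 + 13)/6 = 30/6 = 5
te_D = (4 + 4·5 + 12)/6 = 36/6 = 6
te_E = (2 + 4·8 + 20)/6 = 54/6 = 9
te_F = (5 + 4·10 + 15)/6 = 60/6 = 10
te_G = (8 + 4·12 + 16)/6 = 72/6 = 12
te_H = (1 + 4·2 + 3)/6 = 12/6 = 2

Forward pass:
ES_A = 0; EF_A = 7
ES_B = 7; EF_B = 7+14 = 21
ES_C = 7; EF_C = 7+5 = 12
ES_D = 7; EF_D = 7+6 = 13
ES_E = max(EF_A=7, EF_D=13) = 13; EF_E = 13+9 = 22
ES_F = max(EF_A=7, EF_E=22) = 22; EF_F = 22+10 = 32
ES_G = 21; EF_G = 21+12 = 33
ES_H = max(EF_C=12, EF_D=13, EF_E=22, EF_F=32, EF_G=33) = 33; EF_H = 33+2 = 35
Expected project duration μ = 35 hours. Critical path: A → B → G → H.

Backward pass:
LF_H = 35; LS_H = 35−2 = 33
LF_G = LS_H = 33; LS_G = 33−12 = 21
LF_F = LS_H = 33; LS_F = 33−10 = 23
LF_E = min(LS_F=23, LS_H=33) = 23; LS_E = 23−9 = 14
LF_D = min(LS_E=14, LS_H=33) = 14; LS_D = 14−6 = 8
LF_C = LS_H = 33; LS_C = 33−5 = 28
LF_B = LS_G = 21; LS_B = 21−14 = 7
LF_A = min(LS_B=7, LS_C=28, LS_D=8, LS_E=14, LS_F=23) = 7; LS_A = 7−7 = 0
Slack_F = LS_F − ES_F = 23 − 22 = 1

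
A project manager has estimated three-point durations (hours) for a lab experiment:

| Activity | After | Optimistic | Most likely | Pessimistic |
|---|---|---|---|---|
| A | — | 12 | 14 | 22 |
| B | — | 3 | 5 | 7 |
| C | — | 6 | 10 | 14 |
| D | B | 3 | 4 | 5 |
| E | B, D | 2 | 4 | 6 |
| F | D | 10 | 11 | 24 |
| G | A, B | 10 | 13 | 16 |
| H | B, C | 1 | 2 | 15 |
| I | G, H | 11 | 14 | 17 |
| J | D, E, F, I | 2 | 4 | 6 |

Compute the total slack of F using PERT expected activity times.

20 hours

te_A = (12 + 4·14 + 22)/6 = 90/6 = 15
te_B = (3 + 4·5 + 7)/6 = 30/6 = 5
te_C = (6 + 4·10 + 14)/6 = 60/6 = 10
te_D = (3 + 4·4 + 5)/6 = 24/6 = 4
te_E = (2 + 4·4 + 6)/6 = 24/6 = 4
te_F = (10 + 4·11 + 24)/6 = 78/6 = 13
te_G = (10 + 4·13 + 16)/6 = 78/6 = 13
te_H = (1 + 4·2 + 15)/6 = 24/6 = 4
te_I = (11 + 4·14 + 17)/6 = 84/6 = 14
te_J = (2 + 4·4 + 6)/6 = 24/6 = 4

Forward pass:
ES_A = 0; EF_A = 15
ES_B = 0; EF_B = 5
ES_C = 0; EF_C = 10
ES_D = 5; EF_D = 5+4 = 9
ES_E = max(EF_B=5, EF_D=9) = 9; EF_E = 9+4 = 13
ES_F = 9; EF_F = 9+13 = 22
ES_G = max(EF_A=15, EF_B=5) = 15; EF_G = 15+13 = 28
ES_H = max(EF_B=5, EF_C=10) = 10; EF_H = 10+4 = 14
ES_I = max(EF_G=28, EF_H=14) = 28; EF_I = 28+14 = 42
ES_J = max(EF_D=9, EF_E=13, EF_F=22, EF_I=42) = 42; EF_J = 42+4 = 46
Expected project duration μ = 46 hours. Critical path: A → G → I → J.

Backward pass:
LF_J = 46; LS_J = 46−4 = 42
LF_I = LS_J = 42; LS_I = 42−14 = 28
LF_H = LS_I = 28; LS_H = 28−4 = 24
LF_G = LS_I = 28; LS_G = 28−13 = 15
LF_F = LS_J = 42; LS_F = 42−13 = 29
LF_E = LS_J = 42; LS_E = 42−4 = 38
LF_D = min(LS_E=38, LS_F=29, LS_J=42) = 29; LS_D = 29−4 = 25
LF_C = LS_H = 24; LS_C = 24−10 = 14
LF_B = min(LS_D=25, LS_E=38, LS_G=15, LS_H=24) = 15; LS_B = 15−5 = 10
LF_A = LS_G = 15; LS_A = 15−15 = 0
Slack_F = LS_F − ES_F = 29 − 9 = 20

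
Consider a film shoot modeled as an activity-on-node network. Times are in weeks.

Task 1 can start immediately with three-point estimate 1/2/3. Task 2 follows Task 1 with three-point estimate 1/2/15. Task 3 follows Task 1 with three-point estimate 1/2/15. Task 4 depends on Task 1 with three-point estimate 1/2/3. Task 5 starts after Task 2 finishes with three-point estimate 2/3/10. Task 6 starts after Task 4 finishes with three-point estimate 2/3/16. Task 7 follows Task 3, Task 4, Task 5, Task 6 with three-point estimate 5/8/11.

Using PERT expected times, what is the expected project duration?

18 weeks

te_Task 1 = (1 + 4·2 + 3)/6 = 12/6 = 2
te_Task 2 = (1 + 4·2 + 15)/6 = 24/6 = 4
te_Task 3 = (1 + 4·2 + 15)/6 = 24/6 = 4
te_Task 4 = (1 + 4·2 + 3)/6 = 12/6 = 2
te_Task 5 = (2 + 4·3 + 10)/6 = 24/6 = 4
te_Task 6 = (2 + 4·3 + 16)/6 = 30/6 = 5
te_Task 7 = (5 + 4·8 + 11)/6 = 48/6 = 8

Forward pass:
ES_Task 1 = 0; EF_Task 1 = 2
ES_Task 2 = 2; EF_Task 2 = 2+4 = 6
ES_Task 3 = 2; EF_Task 3 = 2+4 = 6
ES_Task 4 = 2; EF_Task 4 = 2+2 = 4
ES_Task 5 = 6; EF_Task 5 = 6+4 = 10
ES_Task 6 = 4; EF_Task 6 = 4+5 = 9
ES_Task 7 = max(EF_Task 3=6, EF_Task 4=4, EF_Task 5=10, EF_Task 6=9) = 10; EF_Task 7 = 10+8 = 18
Expected project duration μ = 18 weeks. Critical path: Task 1 → Task 2 → Task 5 → Task 7.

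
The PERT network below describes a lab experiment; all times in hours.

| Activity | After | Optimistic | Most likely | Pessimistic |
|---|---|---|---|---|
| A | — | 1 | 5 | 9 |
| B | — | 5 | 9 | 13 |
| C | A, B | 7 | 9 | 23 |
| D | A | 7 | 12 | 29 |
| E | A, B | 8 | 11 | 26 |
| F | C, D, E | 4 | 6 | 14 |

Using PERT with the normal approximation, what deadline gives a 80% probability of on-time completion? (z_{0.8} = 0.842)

te_A = (1 + 4·5 + 9)/6 = 30/6 = 5; σ²_A = ((9−1)/6)² = 1.778
te_B = (5 + 4·9 + 13)/6 = 54/6 = 9; σ²_B = ((13−5)/6)² = 1.778
te_C = (7 + 4·9 + 23)/6 = 66/6 = 11; σ²_C = ((23−7)/6)² = 7.111
te_D = (7 + 4·12 + 29)/6 = 84/6 = 14; σ²_D = ((29−7)/6)² = 13.444
te_E = (8 + 4·11 + 26)/6 = 78/6 = 13; σ²_E = ((26−8)/6)² = 9.000
te_F = (4 + 4·6 + 14)/6 = 42/6 = 7; σ²_F = ((14−4)/6)² = 2.778

Forward pass:
ES_A = 0; EF_A = 5
ES_B = 0; EF_B = 9
ES_C = max(EF_A=5, EF_B=9) = 9; EF_C = 9+11 = 20
ES_D = 5; EF_D = 5+14 = 19
ES_E = max(EF_A=5, EF_B=9) = 9; EF_E = 9+13 = 22
ES_F = max(EF_C=20, EF_D=19, EF_E=22) = 22; EF_F = 22+7 = 29
Expected project duration μ = 29 hours. Critical path: B → E → F.

Variance along critical path = 1.778 + 9.000 + 2.778 = 13.556; σ = 3.682 hours.
D = μ + z·σ = 29 + 0.842·3.682 = 32.1 hours

32.1 hours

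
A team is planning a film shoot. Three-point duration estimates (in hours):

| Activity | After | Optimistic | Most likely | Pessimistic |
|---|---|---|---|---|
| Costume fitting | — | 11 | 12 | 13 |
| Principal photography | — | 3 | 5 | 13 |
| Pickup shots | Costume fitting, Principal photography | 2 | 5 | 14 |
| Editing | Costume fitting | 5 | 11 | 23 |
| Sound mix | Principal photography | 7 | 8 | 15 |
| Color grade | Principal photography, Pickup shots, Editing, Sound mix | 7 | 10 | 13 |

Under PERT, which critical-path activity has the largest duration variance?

te_Costume fitting = (11 + 4·12 + 13)/6 = 72/6 = 12; σ²_Costume fitting = ((13−11)/6)² = 0.111
te_Principal photography = (3 + 4·5 + 13)/6 = 36/6 = 6; σ²_Principal photography = ((13−3)/6)² = 2.778
te_Pickup shots = (2 + 4·5 + 14)/6 = 36/6 = 6; σ²_Pickup shots = ((14−2)/6)² = 4.000
te_Editing = (5 + 4·11 + 23)/6 = 72/6 = 12; σ²_Editing = ((23−5)/6)² = 9.000
te_Sound mix = (7 + 4·8 + 15)/6 = 54/6 = 9; σ²_Sound mix = ((15−7)/6)² = 1.778
te_Color grade = (7 + 4·10 + 13)/6 = 60/6 = 10; σ²_Color grade = ((13−7)/6)² = 1.000

Forward pass:
ES_Costume fitting = 0; EF_Costume fitting = 12
ES_Principal photography = 0; EF_Principal photography = 6
ES_Pickup shots = max(EF_Costume fitting=12, EF_Principal photography=6) = 12; EF_Pickup shots = 12+6 = 18
ES_Editing = 12; EF_Editing = 12+12 = 24
ES_Sound mix = 6; EF_Sound mix = 6+9 = 15
ES_Color grade = max(EF_Principal photography=6, EF_Pickup shots=18, EF_Editing=24, EF_Sound mix=15) = 24; EF_Color grade = 24+10 = 34
Expected project duration μ = 34 hours. Critical path: Costume fitting → Editing → Color grade.

Variances on critical path: σ²_Costume fitting=0.111, σ²_Editing=9.000, σ²_Color grade=1.000.
Largest is σ²_Editing = 9.000.

Editing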